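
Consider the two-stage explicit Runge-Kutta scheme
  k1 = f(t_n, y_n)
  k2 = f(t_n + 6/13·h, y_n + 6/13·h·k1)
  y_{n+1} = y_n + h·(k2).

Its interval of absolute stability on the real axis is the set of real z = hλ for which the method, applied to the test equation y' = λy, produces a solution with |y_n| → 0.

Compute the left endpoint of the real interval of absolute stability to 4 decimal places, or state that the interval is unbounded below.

Set f=λy, z=hλ:
  k1=λy_n ⇒ h·k1=z·y_n;  k2=λ(1+6/13z)y_n ⇒ h·k2=z(1+6/13z)y_n
  y_{n+1}/y_n = 1 + z(1+6/13z) = 1 + z + 6/13z²
  R(z) = 1 + z + 6/13z².

Find x<0 with |R(x)|<1.
x=-0.37: |R|=0.6932
R=1: x+6/13x²=0 ⇒ x=−13/6=-2.1667; min R=1−1/(4·6/13)=0.4583>−1
Confirm numerically:
  x=-2.121: |R|=0.95530 <1
  x=-1.694: |R|=0.63045 <1
  x=-1.463: |R|=0.52486 <1
  x=-2.585: |R|=1.49910 >1
  x=-2.308: |R|=1.15055 >1
  x=-2.248: |R|=1.08439 >1
So |R|<1 on (-2.1667, 0).

left endpoint -2.1667.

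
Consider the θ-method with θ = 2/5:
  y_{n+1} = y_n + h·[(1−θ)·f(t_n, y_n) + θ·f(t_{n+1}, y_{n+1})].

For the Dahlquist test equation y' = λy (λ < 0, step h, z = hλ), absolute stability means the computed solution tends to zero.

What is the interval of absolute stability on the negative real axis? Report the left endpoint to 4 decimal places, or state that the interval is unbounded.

With y'=λy (z=hλ):
  y_{n+1} = y_n + z·[3/5·y_n + 2/5·y_{n+1}] ⇒ (1 − 2/5z)y_{n+1} = (1 + 3/5z)y_n
  Hence R(z) = (1 + 3/5z)/(1 − 2/5z).

Find x<0 with |R(x)|<1.
x=-1.55: |R|=0.0432
R=−1: 1+3/5x = −1+2/5x ⇒ -1/5x=2 ⇒ x=2/(-1/5)=-10.0000
Confirm numerically:
  x=-9.696: |R|=0.98754 <1
  x=-9.288: |R|=0.96980 <1
  x=-6.515: |R|=0.80671 <1
  x=-10.305: |R|=1.01191 >1
  x=-10.208: |R|=1.00818 >1
  x=-10.033: |R|=1.00132 >1
So |R|<1 on (-10.0000, 0).

(-10.0000, 0).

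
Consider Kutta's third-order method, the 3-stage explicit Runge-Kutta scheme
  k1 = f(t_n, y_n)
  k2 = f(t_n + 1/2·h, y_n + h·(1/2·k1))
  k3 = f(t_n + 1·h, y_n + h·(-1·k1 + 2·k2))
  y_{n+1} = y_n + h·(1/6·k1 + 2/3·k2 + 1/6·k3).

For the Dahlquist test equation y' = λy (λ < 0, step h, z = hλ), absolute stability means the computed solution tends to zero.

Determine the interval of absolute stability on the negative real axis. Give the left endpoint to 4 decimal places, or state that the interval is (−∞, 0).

With y'=λy (z=hλ):
  order 3, 3-stage ⇒ R(z)=1+z+z^2/2+z^3/6
  (e.g. R(-1.68)=-0.05907, |R|=0.05907)

Boundary: |R(x)|=1, x<0.
x=-1.68: |R|=0.0591
|R(-2.77)|=1.4759 |R(-2.33)|=0.7238 |R(-1.98)|=0.3135
Bisect:
  x_lo=-2.8202 |R|=1.5820  x_hi=-0.0613 |R|=0.9406
  mid=-1.44075 |R|=0.09869 →hi
  mid=-2.13050 |R|=0.47272 →hi
  mid=-2.47537 |R|=0.93960 →hi
  mid=-2.64781 |R|=1.23628 →lo
  mid=-2.56159 |R|=1.08213 →lo
  mid=-2.51848 |R|=1.00946 →lo
  mid=-2.49693 |R|=0.97418 →hi
  ...
  [-2.51276,-2.51259] ⇒ x*=-2.5127
Interval (-2.5127, 0).

(-2.5127, 0).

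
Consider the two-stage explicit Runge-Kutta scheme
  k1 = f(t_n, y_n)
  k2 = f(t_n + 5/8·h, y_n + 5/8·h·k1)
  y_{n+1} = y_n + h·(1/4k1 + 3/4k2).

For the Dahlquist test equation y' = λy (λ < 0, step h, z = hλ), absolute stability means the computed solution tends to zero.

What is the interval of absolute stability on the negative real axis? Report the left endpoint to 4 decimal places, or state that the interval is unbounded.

(-2.1333, 0).

On y'=λy, z=hλ:
  k1=λy_n ⇒ h·k1=z·y_n;  k2=λ(1+5/8z)y_n ⇒ h·k2=z(1+5/8z)y_n
  y_{n+1}/y_n = 1 + 1/4z + 3/4z(1+5/8z) = 1 + z + 15/32z²
  R(z) = 1 + z + 15/32z².

Solve |R(x)|<1 on ℝ⁻.
x=-0.35: |R|=0.7074
R=1: x+15/32x²=0 ⇒ x=−32/15=-2.1333; min R=1−1/(4·15/32)=0.4667>−1
Confirm numerically:
  x=-1.937: |R|=0.82174 <1
  x=-1.596: |R|=0.59801 <1
  x=-1.429: |R|=0.52821 <1
  x=-1.307: |R|=0.49374 <1
  x=-2.556: |R|=1.50641 >1
  x=-2.536: |R|=1.47867 >1
  x=-2.526: |R|=1.46494 >1
Interval (-2.1333, 0).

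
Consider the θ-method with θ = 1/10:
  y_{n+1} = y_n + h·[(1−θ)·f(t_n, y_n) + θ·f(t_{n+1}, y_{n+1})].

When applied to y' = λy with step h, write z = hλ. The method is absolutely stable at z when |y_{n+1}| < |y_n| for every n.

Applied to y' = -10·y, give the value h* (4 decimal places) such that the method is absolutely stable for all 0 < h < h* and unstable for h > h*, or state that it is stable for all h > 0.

With y'=λy (z=hλ):
  y_{n+1} = y_n + z·[9/10·y_n + 1/10·y_{n+1}] ⇒ (1 − 1/10z)y_{n+1} = (1 + 9/10z)y_n
  ⇒ R(z) = (1 + 9/10z)/(1 − 1/10z).

Need |R(x)|<1, x<0.
x=-1.46: |R|=0.2740
R=−1: 1+9/10x = −1+1/10x ⇒ -4/5x=2 ⇒ x=2/(-4/5)=-2.5000
Confirm numerically:
  x=-2.453: |R|=0.96981 <1
  x=-1.088: |R|=0.01876 <1
  x=-1.068: |R|=0.03506 <1
  x=-2.938: |R|=1.27083 >1
  x=-2.792: |R|=1.18261 >1
Stable set (-2.5000, 0).

(-2.5000,0); λ=-10 ⇒ h* = (5/2)/10 = 0.2500.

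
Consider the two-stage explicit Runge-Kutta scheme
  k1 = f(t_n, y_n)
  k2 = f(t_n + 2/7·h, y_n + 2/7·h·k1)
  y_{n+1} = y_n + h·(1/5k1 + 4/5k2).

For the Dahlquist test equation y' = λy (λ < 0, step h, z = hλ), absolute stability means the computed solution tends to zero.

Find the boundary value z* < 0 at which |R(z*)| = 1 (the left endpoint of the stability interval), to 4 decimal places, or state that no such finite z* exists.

z* = -4.3750.

On y'=λy, z=hλ:
  k1=λy_n ⇒ h·k1=z·y_n;  k2=λ(1+2/7z)y_n ⇒ h·k2=z(1+2/7z)y_n
  y_{n+1}/y_n = 1 + 1/5z + 4/5z(1+2/7z) = 1 + z + 8/35z²
  so R(z) = 1 + z + 8/35z².

Need |R(x)|<1, x<0.
x=-1.66: |R|=0.0301
R=1: x+8/35x²=0 ⇒ x=−35/8=-4.3750; min R=1−1/(4·8/35)=-0.0938>−1
Confirm numerically:
  x=-3.855: |R|=0.54181 <1
  x=-3.659: |R|=0.40118 <1
  x=-2.302: |R|=0.09075 <1
  x=-4.660: |R|=1.30357 >1
  x=-4.448: |R|=1.07422 >1
  x=-4.443: |R|=1.06906 >1
Interval (-4.3750, 0).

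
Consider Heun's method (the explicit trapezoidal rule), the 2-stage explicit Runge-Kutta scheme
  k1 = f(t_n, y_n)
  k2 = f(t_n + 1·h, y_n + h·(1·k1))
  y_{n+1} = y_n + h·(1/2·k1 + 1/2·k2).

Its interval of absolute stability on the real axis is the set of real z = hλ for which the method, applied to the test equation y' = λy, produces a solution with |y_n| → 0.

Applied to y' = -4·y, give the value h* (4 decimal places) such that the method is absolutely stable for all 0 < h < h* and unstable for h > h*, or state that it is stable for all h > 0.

(-2.0000,0); λ=-4 ⇒ h* = 0.5000.

With y'=λy (z=hλ):
  order 2, 2-stage ⇒ R(z)=1+z+z^2/2
  (e.g. R(-1.7)=0.74500, |R|=0.74500)

Need |R(x)|<1, x<0.
x=-1.7: |R|=0.7450
|R(-1.2)|=0.5200 |R(-1.09)|=0.5040 |R(-0.91)|=0.5041
Bisect:
  x_lo=-2.8944 |R|=2.2943  x_hi=-0.3070 |R|=0.7401
  mid=-1.60070 |R|=0.68042 →hi
  mid=-2.24753 |R|=1.27816 →lo
  mid=-1.92411 |R|=0.92699 →hi
  mid=-2.08582 |R|=1.08950 →lo
  mid=-2.00497 |R|=1.00498 →lo
  mid=-1.96454 |R|=0.96517 →hi
  mid=-1.98475 |R|=0.98487 →hi
  mid=-1.99486 |R|=0.99487 →hi
  mid=-1.99991 |R|=0.99991 →hi
  mid=-2.00244 |R|=1.00244 →lo
  ...
  [-2.00007,-1.99991] ⇒ x*=-2.0000
So |R|<1 on (-2.0000, 0).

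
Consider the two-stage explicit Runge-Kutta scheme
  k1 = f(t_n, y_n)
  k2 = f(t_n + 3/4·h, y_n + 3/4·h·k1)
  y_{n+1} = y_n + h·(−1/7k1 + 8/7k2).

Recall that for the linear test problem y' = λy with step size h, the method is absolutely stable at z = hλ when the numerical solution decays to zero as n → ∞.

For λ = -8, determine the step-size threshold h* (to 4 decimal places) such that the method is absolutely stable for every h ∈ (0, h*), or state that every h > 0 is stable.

(-1.1667,0); λ=-8 ⇒ h* = (7/6)/8 = 0.1458.

Test eqn y'=λy, z=hλ:
  k1=λy_n ⇒ h·k1=z·y_n;  k2=λ(1+3/4z)y_n ⇒ h·k2=z(1+3/4z)y_n
  y_{n+1}/y_n = 1 − 1/7z + 8/7z(1+3/4z) = 1 + z + 6/7z²
  ⇒ R(z) = 1 + z + 6/7z².

Find x<0 with |R(x)|<1.
x=-1.63: |R|=1.6473
R=1: x+6/7x²=0 ⇒ x=−7/6=-1.1667; min R=1−1/(4·6/7)=0.7083>−1
Confirm numerically:
  x=-1.070: |R|=0.91134 <1
  x=-1.010: |R|=0.86437 <1
  x=-0.871: |R|=0.77926 <1
  x=-0.813: |R|=0.75354 <1
  x=-1.519: |R|=1.45874 >1
  x=-1.293: |R|=1.14001 >1
Interval (-1.1667, 0).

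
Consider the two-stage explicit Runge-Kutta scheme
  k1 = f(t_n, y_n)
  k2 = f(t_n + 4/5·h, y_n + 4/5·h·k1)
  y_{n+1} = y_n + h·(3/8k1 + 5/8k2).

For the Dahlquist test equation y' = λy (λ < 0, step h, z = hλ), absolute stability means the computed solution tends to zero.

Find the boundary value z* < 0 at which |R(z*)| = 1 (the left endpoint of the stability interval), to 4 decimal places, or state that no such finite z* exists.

left endpoint -2.0000.

With y'=λy (z=hλ):
  k1=λy_n ⇒ h·k1=z·y_n;  k2=λ(1+4/5z)y_n ⇒ h·k2=z(1+4/5z)y_n
  y_{n+1}/y_n = 1 + 3/8z + 5/8z(1+4/5z) = 1 + z + 1/2z²
  Hence R(z) = 1 + z + 1/2z².

Find x<0 with |R(x)|<1.
x=-1.73: |R|=0.7664
R=1: x+1/2x²=0 ⇒ x=−2=-2.0000; min R=1−1/(4·1/2)=0.5000>−1
Confirm numerically:
  x=-1.884: |R|=0.89073 <1
  x=-1.091: |R|=0.50414 <1
  x=-0.858: |R|=0.51008 <1
  x=-2.509: |R|=1.63854 >1
  x=-2.416: |R|=1.50253 >1
  x=-2.258: |R|=1.29128 >1
Interval (-2.0000, 0).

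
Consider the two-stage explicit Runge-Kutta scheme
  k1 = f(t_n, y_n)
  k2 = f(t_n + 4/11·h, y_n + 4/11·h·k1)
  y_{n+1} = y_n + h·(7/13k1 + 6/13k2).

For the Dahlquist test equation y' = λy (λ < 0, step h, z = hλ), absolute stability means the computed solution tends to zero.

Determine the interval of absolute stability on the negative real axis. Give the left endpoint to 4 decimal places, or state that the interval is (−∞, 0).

Set f=λy, z=hλ:
  k1=λy_n ⇒ h·k1=z·y_n;  k2=λ(1+4/11z)y_n ⇒ h·k2=z(1+4/11z)y_n
  y_{n+1}/y_n = 1 + 7/13z + 6/13z(1+4/11z) = 1 + z + 24/143z²
  Hence R(z) = 1 + z + 24/143z².

Find x<0 with |R(x)|<1.
x=-0.35: |R|=0.6706
R=1: x+24/143x²=0 ⇒ x=−143/24=-5.9583; min R=1−1/(4·24/143)=-0.4896>−1
Confirm numerically:
  x=-3.840: |R|=0.36521 <1
  x=-3.611: |R|=0.42258 <1
  x=-2.959: |R|=0.48952 <1
  x=-2.687: |R|=0.47526 <1
  x=-6.394: |R|=1.46752 >1
  x=-6.244: |R|=1.29936 >1
So |R|<1 on (-5.9583, 0).

z∈(-5.9583,0).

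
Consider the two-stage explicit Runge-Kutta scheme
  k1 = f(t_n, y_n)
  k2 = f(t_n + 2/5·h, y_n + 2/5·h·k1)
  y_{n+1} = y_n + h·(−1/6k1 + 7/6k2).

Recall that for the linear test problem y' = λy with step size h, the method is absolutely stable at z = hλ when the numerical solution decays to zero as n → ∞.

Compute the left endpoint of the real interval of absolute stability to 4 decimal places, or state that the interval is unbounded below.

With y'=λy (z=hλ):
  k1=λy_n ⇒ h·k1=z·y_n;  k2=λ(1+2/5z)y_n ⇒ h·k2=z(1+2/5z)y_n
  y_{n+1}/y_n = 1 − 1/6z + 7/6z(1+2/5z) = 1 + z + 7/15z²
  R(z) = 1 + z + 7/15z².

Find x<0 with |R(x)|<1.
x=-1.67: |R|=0.6315
R=1: x+7/15x²=0 ⇒ x=−15/7=-2.1429; min R=1−1/(4·7/15)=0.4643>−1
Confirm numerically:
  x=-1.466: |R|=0.53694 <1
  x=-1.292: |R|=0.48699 <1
  x=-1.274: |R|=0.48344 <1
  x=-2.703: |R|=1.70656 >1
  x=-2.323: |R|=1.19529 >1
Interval (-2.1429, 0).

z* = -2.1429.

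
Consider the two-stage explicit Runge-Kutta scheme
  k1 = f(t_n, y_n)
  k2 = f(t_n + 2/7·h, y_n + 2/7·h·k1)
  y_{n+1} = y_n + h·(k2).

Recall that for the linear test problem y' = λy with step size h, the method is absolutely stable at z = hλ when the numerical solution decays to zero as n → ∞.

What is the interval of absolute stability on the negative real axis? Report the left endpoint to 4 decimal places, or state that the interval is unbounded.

(-3.5000, 0).

With y'=λy (z=hλ):
  k1=λy_n ⇒ h·k1=z·y_n;  k2=λ(1+2/7z)y_n ⇒ h·k2=z(1+2/7z)y_n
  y_{n+1}/y_n = 1 + z(1+2/7z) = 1 + z + 2/7z²
  so R(z) = 1 + z + 2/7z².

Solve |R(x)|<1 on ℝ⁻.
x=-1.55: |R|=0.1364
R=1: x+2/7x²=0 ⇒ x=−7/2=-3.5000; min R=1−1/(4·2/7)=0.1250>−1
Confirm numerically:
  x=-3.463: |R|=0.96339 <1
  x=-2.431: |R|=0.25750 <1
  x=-2.225: |R|=0.18946 <1
  x=-2.210: |R|=0.18546 <1
  x=-4.025: |R|=1.60375 >1
  x=-4.017: |R|=1.59337 >1
  x=-3.955: |R|=1.51415 >1
So |R|<1 on (-3.5000, 0).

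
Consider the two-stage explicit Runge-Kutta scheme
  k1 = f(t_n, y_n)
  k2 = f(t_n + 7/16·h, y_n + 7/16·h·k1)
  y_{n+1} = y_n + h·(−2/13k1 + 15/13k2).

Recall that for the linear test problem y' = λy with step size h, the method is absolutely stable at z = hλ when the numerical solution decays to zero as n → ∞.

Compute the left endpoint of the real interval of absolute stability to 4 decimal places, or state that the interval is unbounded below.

left endpoint -1.9810.

Test eqn y'=λy, z=hλ:
  k1=λy_n ⇒ h·k1=z·y_n;  k2=λ(1+7/16z)y_n ⇒ h·k2=z(1+7/16z)y_n
  y_{n+1}/y_n = 1 − 2/13z + 15/13z(1+7/16z) = 1 + z + 105/208z²
  Hence R(z) = 1 + z + 105/208z².

Boundary: |R(x)|=1, x<0.
x=-1.26: |R|=0.5414
R=1: x+105/208x²=0 ⇒ x=−208/105=-1.9810; min R=1−1/(4·105/208)=0.5048>−1
Confirm numerically:
  x=-1.676: |R|=0.74199 <1
  x=-1.412: |R|=0.59446 <1
  x=-1.119: |R|=0.51310 <1
  x=-2.201: |R|=1.24449 >1
  x=-2.006: |R|=1.02536 >1
Stable set (-1.9810, 0).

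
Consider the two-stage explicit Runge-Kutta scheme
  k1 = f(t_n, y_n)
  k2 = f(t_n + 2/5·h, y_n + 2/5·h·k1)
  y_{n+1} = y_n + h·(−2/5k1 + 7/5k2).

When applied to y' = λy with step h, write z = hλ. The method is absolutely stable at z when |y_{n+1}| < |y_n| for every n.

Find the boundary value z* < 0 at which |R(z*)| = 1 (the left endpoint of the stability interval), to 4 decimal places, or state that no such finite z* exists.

On y'=λy, z=hλ:
  k1=λy_n ⇒ h·k1=z·y_n;  k2=λ(1+2/5z)y_n ⇒ h·k2=z(1+2/5z)y_n
  y_{n+1}/y_n = 1 − 2/5z + 7/5z(1+2/5z) = 1 + z + 14/25z²
  so R(z) = 1 + z + 14/25z².

Need |R(x)|<1, x<0.
x=-0.42: |R|=0.6788
R=1: x+14/25x²=0 ⇒ x=−25/14=-1.7857; min R=1−1/(4·14/25)=0.5536>−1
Confirm numerically:
  x=-1.635: |R|=0.86201 <1
  x=-1.488: |R|=0.75192 <1
  x=-1.151: |R|=0.59089 <1
  x=-0.979: |R|=0.55773 <1
  x=-2.198: |R|=1.50747 >1
  x=-2.189: |R|=1.49436 >1
  x=-1.824: |R|=1.03911 >1
Stable set (-1.7857, 0).

z* = -1.7857.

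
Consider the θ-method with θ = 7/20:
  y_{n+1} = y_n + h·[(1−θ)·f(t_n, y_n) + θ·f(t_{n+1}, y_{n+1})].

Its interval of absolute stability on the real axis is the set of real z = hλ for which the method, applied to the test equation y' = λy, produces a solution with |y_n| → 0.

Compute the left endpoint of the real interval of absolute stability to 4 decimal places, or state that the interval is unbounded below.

Set f=λy, z=hλ:
  y_{n+1} = y_n + z·[13/20·y_n + 7/20·y_{n+1}] ⇒ (1 − 7/20z)y_{n+1} = (1 + 13/20z)y_n
  so R(z) = (1 + 13/20z)/(1 − 7/20z).

Boundary: |R(x)|=1, x<0.
x=-1.29: |R|=0.1113
R=−1: 1+13/20x = −1+7/20x ⇒ -3/10x=2 ⇒ x=2/(-3/10)=-6.6667
Confirm numerically:
  x=-5.034: |R|=0.82266 <1
  x=-2.908: |R|=0.44117 <1
  x=-2.725: |R|=0.39475 <1
  x=-7.185: |R|=1.04424 >1
  x=-7.049: |R|=1.03308 >1
  x=-6.740: |R|=1.00655 >1
So |R|<1 on (-6.6667, 0).

z* = -6.6667.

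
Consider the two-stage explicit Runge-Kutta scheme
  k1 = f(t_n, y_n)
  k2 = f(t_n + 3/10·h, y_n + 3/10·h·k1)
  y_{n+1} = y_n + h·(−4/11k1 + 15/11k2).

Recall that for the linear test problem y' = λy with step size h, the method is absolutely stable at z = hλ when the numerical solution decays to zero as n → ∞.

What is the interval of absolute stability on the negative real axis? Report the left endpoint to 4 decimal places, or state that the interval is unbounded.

Set f=λy, z=hλ:
  k1=λy_n ⇒ h·k1=z·y_n;  k2=λ(1+3/10z)y_n ⇒ h·k2=z(1+3/10z)y_n
  y_{n+1}/y_n = 1 − 4/11z + 15/11z(1+3/10z) = 1 + z + 9/22z²
  ⇒ R(z) = 1 + z + 9/22z².

Boundary: |R(x)|=1, x<0.
x=-1.76: |R|=0.5072
R=1: x+9/22x²=0 ⇒ x=−22/9=-2.4444; min R=1−1/(4·9/22)=0.3889>−1
Confirm numerically:
  x=-1.996: |R|=0.63382 <1
  x=-1.568: |R|=0.43780 <1
  x=-1.077: |R|=0.39752 <1
  x=-1.041: |R|=0.40232 <1
  x=-2.942: |R|=1.59883 >1
  x=-2.865: |R|=1.49291 >1
  x=-2.466: |R|=1.02175 >1
Interval (-2.4444, 0).

z∈(-2.4444,0).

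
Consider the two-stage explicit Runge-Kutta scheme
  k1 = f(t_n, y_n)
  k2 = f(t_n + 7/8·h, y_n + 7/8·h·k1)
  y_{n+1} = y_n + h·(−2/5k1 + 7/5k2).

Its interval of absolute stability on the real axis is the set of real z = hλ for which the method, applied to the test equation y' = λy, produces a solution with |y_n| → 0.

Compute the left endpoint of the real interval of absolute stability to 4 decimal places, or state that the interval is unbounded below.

left endpoint -0.8163.

Test eqn y'=λy, z=hλ:
  k1=λy_n ⇒ h·k1=z·y_n;  k2=λ(1+7/8z)y_n ⇒ h·k2=z(1+7/8z)y_n
  y_{n+1}/y_n = 1 − 2/5z + 7/5z(1+7/8z) = 1 + z + 49/40z²
  Hence R(z) = 1 + z + 49/40z².

Need |R(x)|<1, x<0.
x=-0.4: |R|=0.7960
R=1: x+49/40x²=0 ⇒ x=−40/49=-0.8163; min R=1−1/(4·49/40)=0.7959>−1
Confirm numerically:
  x=-0.676: |R|=0.88380 <1
  x=-0.532: |R|=0.81470 <1
  x=-0.433: |R|=0.79667 <1
  x=-0.406: |R|=0.79592 <1
  x=-0.953: |R|=1.15956 >1
  x=-0.878: |R|=1.06633 >1
Interval (-0.8163, 0).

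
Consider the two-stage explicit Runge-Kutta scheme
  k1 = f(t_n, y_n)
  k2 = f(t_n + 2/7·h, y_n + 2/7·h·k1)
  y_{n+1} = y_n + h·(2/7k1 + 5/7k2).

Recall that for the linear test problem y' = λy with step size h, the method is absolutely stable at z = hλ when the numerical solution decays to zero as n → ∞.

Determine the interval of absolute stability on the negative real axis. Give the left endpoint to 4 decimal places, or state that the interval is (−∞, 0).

Test eqn y'=λy, z=hλ:
  k1=λy_n ⇒ h·k1=z·y_n;  k2=λ(1+2/7z)y_n ⇒ h·k2=z(1+2/7z)y_n
  y_{n+1}/y_n = 1 + 2/7z + 5/7z(1+2/7z) = 1 + z + 10/49z²
  ⇒ R(z) = 1 + z + 10/49z².

Find x<0 with |R(x)|<1.
x=-0.55: |R|=0.5117
R=1: x+10/49x²=0 ⇒ x=−49/10=-4.9000; min R=1−1/(4·10/49)=-0.2250>−1
Confirm numerically:
  x=-4.134: |R|=0.35375 <1
  x=-2.834: |R|=0.19491 <1
  x=-2.534: |R|=0.22356 <1
  x=-5.298: |R|=1.43033 >1
  x=-5.155: |R|=1.26827 >1
Stable set (-4.9000, 0).

(-4.9000, 0).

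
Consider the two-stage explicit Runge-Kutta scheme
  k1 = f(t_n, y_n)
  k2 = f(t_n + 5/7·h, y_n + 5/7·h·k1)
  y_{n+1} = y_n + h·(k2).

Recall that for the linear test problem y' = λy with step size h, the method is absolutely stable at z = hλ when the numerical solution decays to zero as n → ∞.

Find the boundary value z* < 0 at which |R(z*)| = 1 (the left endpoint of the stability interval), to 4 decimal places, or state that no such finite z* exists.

z* = -1.4000.

On y'=λy, z=hλ:
  k1=λy_n ⇒ h·k1=z·y_n;  k2=λ(1+5/7z)y_n ⇒ h·k2=z(1+5/7z)y_n
  y_{n+1}/y_n = 1 + z(1+5/7z) = 1 + z + 5/7z²
  Hence R(z) = 1 + z + 5/7z².

Solve |R(x)|<1 on ℝ⁻.
x=-0.98: |R|=0.7060
R=1: x+5/7x²=0 ⇒ x=−7/5=-1.4000; min R=1−1/(4·5/7)=0.6500>−1
Confirm numerically:
  x=-1.210: |R|=0.83579 <1
  x=-0.988: |R|=0.70925 <1
  x=-0.627: |R|=0.65381 <1
  x=-1.797: |R|=1.50958 >1
  x=-1.665: |R|=1.31516 >1
  x=-1.543: |R|=1.15761 >1
So |R|<1 on (-1.4000, 0).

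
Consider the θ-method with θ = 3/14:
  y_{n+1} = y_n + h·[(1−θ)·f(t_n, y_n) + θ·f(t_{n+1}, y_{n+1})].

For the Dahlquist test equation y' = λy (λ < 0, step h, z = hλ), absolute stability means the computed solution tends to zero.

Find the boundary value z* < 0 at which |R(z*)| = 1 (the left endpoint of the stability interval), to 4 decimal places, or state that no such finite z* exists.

z* = -3.5000.

On y'=λy, z=hλ:
  y_{n+1} = y_n + z·[11/14·y_n + 3/14·y_{n+1}] ⇒ (1 − 3/14z)y_{n+1} = (1 + 11/14z)y_n
  R(z) = (1 + 11/14z)/(1 − 3/14z).

Find x<0 with |R(x)|<1.
x=-0.38: |R|=0.6486
R=−1: 1+11/14x = −1+3/14x ⇒ -4/7x=2 ⇒ x=2/(-4/7)=-3.5000
Confirm numerically:
  x=-2.776: |R|=0.74059 <1
  x=-2.410: |R|=0.58926 <1
  x=-1.407: |R|=0.08106 <1
  x=-3.774: |R|=1.08657 >1
  x=-3.738: |R|=1.07551 >1
  x=-3.591: |R|=1.02939 >1
Interval (-3.5000, 0).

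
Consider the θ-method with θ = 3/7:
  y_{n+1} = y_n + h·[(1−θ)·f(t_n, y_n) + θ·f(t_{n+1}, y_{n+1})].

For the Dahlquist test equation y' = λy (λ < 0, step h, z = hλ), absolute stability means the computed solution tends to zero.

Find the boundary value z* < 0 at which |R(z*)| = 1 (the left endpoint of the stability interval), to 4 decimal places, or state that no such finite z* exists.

z* = -14.0000.

On y'=λy, z=hλ:
  y_{n+1} = y_n + z·[4/7·y_n + 3/7·y_{n+1}] ⇒ (1 − 3/7z)y_{n+1} = (1 + 4/7z)y_n
  R(z) = (1 + 4/7z)/(1 − 3/7z).

Solve |R(x)|<1 on ℝ⁻.
x=-1.64: |R|=0.0369
R=−1: 1+4/7x = −1+3/7x ⇒ -1/7x=2 ⇒ x=2/(-1/7)=-14.0000
Confirm numerically:
  x=-13.521: |R|=0.98993 <1
  x=-13.180: |R|=0.98238 <1
  x=-13.096: |R|=0.98047 <1
  x=-11.150: |R|=0.92954 <1
  x=-14.577: |R|=1.01137 >1
  x=-14.491: |R|=1.00973 >1
  x=-14.419: |R|=1.00834 >1
Interval (-14.0000, 0).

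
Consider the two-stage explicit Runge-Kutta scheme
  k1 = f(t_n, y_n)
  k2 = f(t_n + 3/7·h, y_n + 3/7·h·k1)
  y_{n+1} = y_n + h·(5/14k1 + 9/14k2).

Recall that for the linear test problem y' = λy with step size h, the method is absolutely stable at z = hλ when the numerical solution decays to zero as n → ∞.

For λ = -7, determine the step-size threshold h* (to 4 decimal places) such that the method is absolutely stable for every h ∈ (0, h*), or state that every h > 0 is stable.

(-3.6296,0); λ=-7 ⇒ h* = (98/27)/7 = 0.5185.

Set f=λy, z=hλ:
  k1=λy_n ⇒ h·k1=z·y_n;  k2=λ(1+3/7z)y_n ⇒ h·k2=z(1+3/7z)y_n
  y_{n+1}/y_n = 1 + 5/14z + 9/14z(1+3/7z) = 1 + z + 27/98z²
  R(z) = 1 + z + 27/98z².

Solve |R(x)|<1 on ℝ⁻.
x=-1.5: |R|=0.1199
R=1: x+27/98x²=0 ⇒ x=−98/27=-3.6296; min R=1−1/(4·27/98)=0.0926>−1
Confirm numerically:
  x=-3.213: |R|=0.63119 <1
  x=-3.171: |R|=0.59932 <1
  x=-3.073: |R|=0.52873 <1
  x=-2.673: |R|=0.29550 <1
  x=-4.150: |R|=1.59497 >1
  x=-3.753: |R|=1.12756 >1
So |R|<1 on (-3.6296, 0).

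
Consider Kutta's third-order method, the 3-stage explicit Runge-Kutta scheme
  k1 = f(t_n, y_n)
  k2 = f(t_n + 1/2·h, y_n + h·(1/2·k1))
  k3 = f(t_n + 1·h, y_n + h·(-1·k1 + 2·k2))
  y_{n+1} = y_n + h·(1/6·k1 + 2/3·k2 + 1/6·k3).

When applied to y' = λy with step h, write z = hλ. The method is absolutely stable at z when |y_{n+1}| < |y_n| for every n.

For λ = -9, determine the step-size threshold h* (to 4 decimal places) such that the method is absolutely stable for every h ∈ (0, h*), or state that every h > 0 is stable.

Set f=λy, z=hλ:
  order 3, 3-stage ⇒ R(z)=1+z+z^2/2+z^3/6
  (e.g. R(-1.55)=0.03060, |R|=0.03060)

Need |R(x)|<1, x<0.
x=-1.55: |R|=0.0306
|R(-2.84)|=1.6249 |R(-2)|=0.3333 |R(-0.98)|=0.3433
Bisect:
  x_lo=-3.2256 |R|=2.6168  x_hi=-0.1690 |R|=0.8445
  mid=-1.69729 |R|=0.07182 →hi
  mid=-2.46144 |R|=0.91761 →hi
  mid=-2.84351 |R|=1.63263 →lo
  mid=-2.65247 |R|=1.24496 →lo
  mid=-2.55696 |R|=1.07418 →lo
  mid=-2.50920 |R|=0.99418 →hi
  mid=-2.53308 |R|=1.03374 →lo
  ...
  [-2.51293,-2.51274] ⇒ x*=-2.5127
So |R|<1 on (-2.5127, 0).

(-2.5127,0); λ=-9 ⇒ h* = 0.2792.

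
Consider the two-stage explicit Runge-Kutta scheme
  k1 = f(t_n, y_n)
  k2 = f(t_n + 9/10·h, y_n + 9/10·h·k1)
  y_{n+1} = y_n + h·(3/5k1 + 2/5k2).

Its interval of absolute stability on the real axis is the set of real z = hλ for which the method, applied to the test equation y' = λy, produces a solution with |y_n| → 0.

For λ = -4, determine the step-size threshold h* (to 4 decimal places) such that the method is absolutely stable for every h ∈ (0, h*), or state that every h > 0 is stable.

With y'=λy (z=hλ):
  k1=λy_n ⇒ h·k1=z·y_n;  k2=λ(1+9/10z)y_n ⇒ h·k2=z(1+9/10z)y_n
  y_{n+1}/y_n = 1 + 3/5z + 2/5z(1+9/10z) = 1 + z + 9/25z²
  so R(z) = 1 + z + 9/25z².

Solve |R(x)|<1 on ℝ⁻.
x=-0.47: |R|=0.6095
R=1: x+9/25x²=0 ⇒ x=−25/9=-2.7778; min R=1−1/(4·9/25)=0.3056>−1
Confirm numerically:
  x=-2.645: |R|=0.87357 <1
  x=-2.451: |R|=0.71166 <1
  x=-2.380: |R|=0.65918 <1
  x=-3.276: |R|=1.58758 >1
  x=-2.829: |R|=1.05217 >1
Interval (-2.7778, 0).

(-2.7778,0); λ=-4 ⇒ h* = (25/9)/4 = 0.6944.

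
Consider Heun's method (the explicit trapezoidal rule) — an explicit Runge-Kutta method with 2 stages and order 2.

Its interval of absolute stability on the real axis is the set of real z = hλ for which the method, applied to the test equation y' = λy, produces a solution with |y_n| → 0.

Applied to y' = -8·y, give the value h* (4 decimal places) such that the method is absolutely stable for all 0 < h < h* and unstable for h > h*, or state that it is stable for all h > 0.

Test eqn y'=λy, z=hλ:
  order 2, 2-stage ⇒ R(z)=1+z+z^2/2
  (e.g. R(-1.12)=0.50720, |R|=0.50720)

Find x<0 with |R(x)|<1.
x=-1.12: |R|=0.5072
|R(-1.69)|=0.7380 |R(-1.12)|=0.5072 |R(-0.73)|=0.5364
Bisect:
  x_lo=-2.8591 |R|=2.2281  x_hi=-0.2342 |R|=0.7932
  mid=-1.54666 |R|=0.64942 →hi
  mid=-2.20287 |R|=1.22345 →lo
  mid=-1.87477 |R|=0.88261 →hi
  mid=-2.03882 |R|=1.03957 →lo
  mid=-1.95679 |R|=0.95773 →hi
  mid=-1.99781 |R|=0.99781 →hi
  mid=-2.01831 |R|=1.01848 →lo
  mid=-2.00806 |R|=1.00809 →lo
  mid=-2.00293 |R|=1.00294 →lo
  ...
  [-2.00005,-1.99989] ⇒ x*=-2.0000
Stable set (-2.0000, 0).

(-2.0000,0); λ=-8 ⇒ h* = 0.2500.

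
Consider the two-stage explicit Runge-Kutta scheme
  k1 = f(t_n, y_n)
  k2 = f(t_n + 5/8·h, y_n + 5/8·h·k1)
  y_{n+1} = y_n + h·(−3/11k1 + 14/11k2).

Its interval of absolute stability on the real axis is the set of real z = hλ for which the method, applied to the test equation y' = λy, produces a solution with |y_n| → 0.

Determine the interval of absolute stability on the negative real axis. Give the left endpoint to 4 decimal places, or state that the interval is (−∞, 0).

(-1.2571, 0).

With y'=λy (z=hλ):
  k1=λy_n ⇒ h·k1=z·y_n;  k2=λ(1+5/8z)y_n ⇒ h·k2=z(1+5/8z)y_n
  y_{n+1}/y_n = 1 − 3/11z + 14/11z(1+5/8z) = 1 + z + 35/44z²
  Hence R(z) = 1 + z + 35/44z².

Find x<0 with |R(x)|<1.
x=-0.62: |R|=0.6858
R=1: x+35/44x²=0 ⇒ x=−44/35=-1.2571; min R=1−1/(4·35/44)=0.6857>−1
Confirm numerically:
  x=-1.003: |R|=0.79723 <1
  x=-0.900: |R|=0.74432 <1
  x=-0.779: |R|=0.70371 <1
  x=-0.645: |R|=0.68593 <1
  x=-1.583: |R|=1.41032 >1
  x=-1.501: |R|=1.29116 >1
Stable set (-1.2571, 0).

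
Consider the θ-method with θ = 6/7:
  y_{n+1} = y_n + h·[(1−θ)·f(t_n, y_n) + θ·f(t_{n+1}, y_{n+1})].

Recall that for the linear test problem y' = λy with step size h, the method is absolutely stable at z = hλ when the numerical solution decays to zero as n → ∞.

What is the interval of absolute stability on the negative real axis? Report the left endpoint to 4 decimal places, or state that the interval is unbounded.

(−∞, 0) — no finite endpoint.

Test eqn y'=λy, z=hλ:
  y_{n+1} = y_n + z·[1/7·y_n + 6/7·y_{n+1}] ⇒ (1 − 6/7z)y_{n+1} = (1 + 1/7z)y_n
  Hence R(z) = (1 + 1/7z)/(1 − 6/7z).

Need |R(x)|<1, x<0.
x=-0.46: |R|=0.6701
x=-2: |R|=0.2632
x=-10: |R|=0.0448
x=-100: |R|=0.1532
θ=6/7≥1/2 ⇒ |1+1/7x|<|1−6/7x| ∀x<0 ⇒ interval (−∞,0).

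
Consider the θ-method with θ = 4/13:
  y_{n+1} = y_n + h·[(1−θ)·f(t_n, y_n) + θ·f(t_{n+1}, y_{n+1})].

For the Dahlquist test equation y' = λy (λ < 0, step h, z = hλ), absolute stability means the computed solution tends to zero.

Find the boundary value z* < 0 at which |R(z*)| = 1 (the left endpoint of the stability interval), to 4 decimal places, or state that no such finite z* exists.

With y'=λy (z=hλ):
  y_{n+1} = y_n + z·[9/13·y_n + 4/13·y_{n+1}] ⇒ (1 − 4/13z)y_{n+1} = (1 + 9/13z)y_n
  so R(z) = (1 + 9/13z)/(1 − 4/13z).

Solve |R(x)|<1 on ℝ⁻.
x=-1.59: |R|=0.0677
R=−1: 1+9/13x = −1+4/13x ⇒ -5/13x=2 ⇒ x=2/(-5/13)=-5.2000
Confirm numerically:
  x=-3.721: |R|=0.73479 <1
  x=-3.014: |R|=0.56378 <1
  x=-2.699: |R|=0.47449 <1
  x=-2.669: |R|=0.46549 <1
  x=-5.691: |R|=1.06864 >1
  x=-5.502: |R|=1.04313 >1
Interval (-5.2000, 0).

left endpoint -5.2000.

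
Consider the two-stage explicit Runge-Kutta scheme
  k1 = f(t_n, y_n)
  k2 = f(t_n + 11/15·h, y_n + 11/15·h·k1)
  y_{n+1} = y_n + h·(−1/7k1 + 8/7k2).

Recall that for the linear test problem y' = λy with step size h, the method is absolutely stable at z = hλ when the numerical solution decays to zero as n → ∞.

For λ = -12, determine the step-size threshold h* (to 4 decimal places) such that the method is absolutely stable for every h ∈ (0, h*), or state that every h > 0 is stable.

On y'=λy, z=hλ:
  k1=λy_n ⇒ h·k1=z·y_n;  k2=λ(1+11/15z)y_n ⇒ h·k2=z(1+11/15z)y_n
  y_{n+1}/y_n = 1 − 1/7z + 8/7z(1+11/15z) = 1 + z + 88/105z²
  R(z) = 1 + z + 88/105z².

Need |R(x)|<1, x<0.
x=-0.66: |R|=0.7051
R=1: x+88/105x²=0 ⇒ x=−105/88=-1.1932; min R=1−1/(4·88/105)=0.7017>−1
Confirm numerically:
  x=-0.852: |R|=0.75638 <1
  x=-0.797: |R|=0.73537 <1
  x=-0.654: |R|=0.70447 <1
  x=-1.769: |R|=1.85370 >1
  x=-1.304: |R|=1.12111 >1
Interval (-1.1932, 0).

(-1.1932,0); λ=-12 ⇒ h* = (105/88)/12 = 0.0994.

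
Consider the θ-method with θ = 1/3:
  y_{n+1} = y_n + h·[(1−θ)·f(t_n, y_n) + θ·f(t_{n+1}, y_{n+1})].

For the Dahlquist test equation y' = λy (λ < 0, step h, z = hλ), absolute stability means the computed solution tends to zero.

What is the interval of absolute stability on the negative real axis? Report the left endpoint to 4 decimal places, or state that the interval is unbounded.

z∈(-6.0000,0).

On y'=λy, z=hλ:
  y_{n+1} = y_n + z·[2/3·y_n + 1/3·y_{n+1}] ⇒ (1 − 1/3z)y_{n+1} = (1 + 2/3z)y_n
  R(z) = (1 + 2/3z)/(1 − 1/3z).

Find x<0 with |R(x)|<1.
x=-1.24: |R|=0.1226
R=−1: 1+2/3x = −1+1/3x ⇒ -1/3x=2 ⇒ x=2/(-1/3)=-6.0000
Confirm numerically:
  x=-5.604: |R|=0.95397 <1
  x=-5.008: |R|=0.87612 <1
  x=-2.532: |R|=0.37310 <1
  x=-6.523: |R|=1.05492 >1
  x=-6.201: |R|=1.02185 >1
Interval (-6.0000, 0).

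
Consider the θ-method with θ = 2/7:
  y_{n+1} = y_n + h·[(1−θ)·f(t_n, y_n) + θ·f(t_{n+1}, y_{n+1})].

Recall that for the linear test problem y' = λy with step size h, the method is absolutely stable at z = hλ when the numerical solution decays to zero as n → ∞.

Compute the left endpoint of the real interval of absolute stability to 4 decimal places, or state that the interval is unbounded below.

z* = -4.6667.

Set f=λy, z=hλ:
  y_{n+1} = y_n + z·[5/7·y_n + 2/7·y_{n+1}] ⇒ (1 − 2/7z)y_{n+1} = (1 + 5/7z)y_n
  ⇒ R(z) = (1 + 5/7z)/(1 − 2/7z).

Solve |R(x)|<1 on ℝ⁻.
x=-1.6: |R|=0.0980
R=−1: 1+5/7x = −1+2/7x ⇒ -3/7x=2 ⇒ x=2/(-3/7)=-4.6667
Confirm numerically:
  x=-4.506: |R|=0.96990 <1
  x=-3.428: |R|=0.73181 <1
  x=-2.655: |R|=0.50975 <1
  x=-4.841: |R|=1.03135 >1
  x=-4.729: |R|=1.01136 >1
Stable set (-4.6667, 0).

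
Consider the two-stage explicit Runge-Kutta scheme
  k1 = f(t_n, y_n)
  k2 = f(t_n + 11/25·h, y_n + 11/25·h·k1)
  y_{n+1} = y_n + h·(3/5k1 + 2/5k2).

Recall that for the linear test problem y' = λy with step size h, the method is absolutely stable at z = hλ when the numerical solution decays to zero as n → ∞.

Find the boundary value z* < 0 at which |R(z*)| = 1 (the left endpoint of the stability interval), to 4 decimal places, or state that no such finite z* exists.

left endpoint -5.6818.

On y'=λy, z=hλ:
  k1=λy_n ⇒ h·k1=z·y_n;  k2=λ(1+11/25z)y_n ⇒ h·k2=z(1+11/25z)y_n
  y_{n+1}/y_n = 1 + 3/5z + 2/5z(1+11/25z) = 1 + z + 22/125z²
  so R(z) = 1 + z + 22/125z².

Find x<0 with |R(x)|<1.
x=-1.09: |R|=0.1191
R=1: x+22/125x²=0 ⇒ x=−125/22=-5.6818; min R=1−1/(4·22/125)=-0.4205>−1
Confirm numerically:
  x=-5.474: |R|=0.79978 <1
  x=-5.401: |R|=0.73306 <1
  x=-4.900: |R|=0.32576 <1
  x=-4.676: |R|=0.17224 <1
  x=-6.275: |R|=1.65511 >1
  x=-6.245: |R|=1.61900 >1
Interval (-5.6818, 0).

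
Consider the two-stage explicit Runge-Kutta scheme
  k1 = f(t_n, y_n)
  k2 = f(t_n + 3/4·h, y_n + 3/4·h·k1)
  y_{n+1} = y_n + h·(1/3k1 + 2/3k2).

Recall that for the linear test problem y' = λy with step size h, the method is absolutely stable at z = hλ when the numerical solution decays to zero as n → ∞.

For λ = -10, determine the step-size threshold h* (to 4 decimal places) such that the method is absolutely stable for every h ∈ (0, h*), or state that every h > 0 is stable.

On y'=λy, z=hλ:
  k1=λy_n ⇒ h·k1=z·y_n;  k2=λ(1+3/4z)y_n ⇒ h·k2=z(1+3/4z)y_n
  y_{n+1}/y_n = 1 + 1/3z + 2/3z(1+3/4z) = 1 + z + 1/2z²
  so R(z) = 1 + z + 1/2z².

Find x<0 with |R(x)|<1.
x=-1.03: |R|=0.5005
R=1: x+1/2x²=0 ⇒ x=−2=-2.0000; min R=1−1/(4·1/2)=0.5000>−1
Confirm numerically:
  x=-1.793: |R|=0.81442 <1
  x=-1.492: |R|=0.62103 <1
  x=-0.874: |R|=0.50794 <1
  x=-2.326: |R|=1.37914 >1
  x=-2.210: |R|=1.23205 >1
  x=-2.066: |R|=1.06818 >1
Interval (-2.0000, 0).

(-2.0000,0); λ=-10 ⇒ h* = (2)/10 = 0.2000.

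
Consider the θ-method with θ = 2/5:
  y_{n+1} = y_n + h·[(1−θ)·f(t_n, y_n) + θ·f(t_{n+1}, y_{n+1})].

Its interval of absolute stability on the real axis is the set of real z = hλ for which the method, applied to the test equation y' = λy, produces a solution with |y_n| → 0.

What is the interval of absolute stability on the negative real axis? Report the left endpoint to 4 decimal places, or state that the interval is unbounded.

(-10.0000, 0).

With y'=λy (z=hλ):
  y_{n+1} = y_n + z·[3/5·y_n + 2/5·y_{n+1}] ⇒ (1 − 2/5z)y_{n+1} = (1 + 3/5z)y_n
  Hence R(z) = (1 + 3/5z)/(1 − 2/5z).

Solve |R(x)|<1 on ℝ⁻.
x=-1.39: |R|=0.1067
R=−1: 1+3/5x = −1+2/5x ⇒ -1/5x=2 ⇒ x=2/(-1/5)=-10.0000
Confirm numerically:
  x=-8.298: |R|=0.92119 <1
  x=-6.556: |R|=0.80985 <1
  x=-4.660: |R|=0.62709 <1
  x=-10.436: |R|=1.01685 >1
  x=-10.176: |R|=1.00694 >1
  x=-10.099: |R|=1.00393 >1
Interval (-10.0000, 0).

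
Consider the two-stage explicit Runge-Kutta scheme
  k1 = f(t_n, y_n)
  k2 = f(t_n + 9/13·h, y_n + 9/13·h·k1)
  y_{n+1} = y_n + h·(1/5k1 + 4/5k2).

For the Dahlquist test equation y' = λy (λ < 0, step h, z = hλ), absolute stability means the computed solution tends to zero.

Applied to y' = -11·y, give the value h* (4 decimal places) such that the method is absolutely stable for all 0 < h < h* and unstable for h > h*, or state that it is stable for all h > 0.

With y'=λy (z=hλ):
  k1=λy_n ⇒ h·k1=z·y_n;  k2=λ(1+9/13z)y_n ⇒ h·k2=z(1+9/13z)y_n
  y_{n+1}/y_n = 1 + 1/5z + 4/5z(1+9/13z) = 1 + z + 36/65z²
  so R(z) = 1 + z + 36/65z².

Find x<0 with |R(x)|<1.
x=-1.74: |R|=0.9368
R=1: x+36/65x²=0 ⇒ x=−65/36=-1.8056; min R=1−1/(4·36/65)=0.5486>−1
Confirm numerically:
  x=-1.633: |R|=0.84394 <1
  x=-1.625: |R|=0.83750 <1
  x=-1.213: |R|=0.60191 <1
  x=-0.960: |R|=0.55042 <1
  x=-2.398: |R|=1.78684 >1
  x=-1.978: |R|=1.18891 >1
Interval (-1.8056, 0).

(-1.8056,0); λ=-11 ⇒ h* = (65/36)/11 = 0.1641.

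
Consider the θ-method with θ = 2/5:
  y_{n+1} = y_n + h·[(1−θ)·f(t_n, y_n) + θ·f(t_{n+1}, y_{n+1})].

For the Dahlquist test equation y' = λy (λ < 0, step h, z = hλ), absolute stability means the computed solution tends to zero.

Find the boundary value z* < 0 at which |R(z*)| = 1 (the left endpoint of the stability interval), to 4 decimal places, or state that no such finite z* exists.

Test eqn y'=λy, z=hλ:
  y_{n+1} = y_n + z·[3/5·y_n + 2/5·y_{n+1}] ⇒ (1 − 2/5z)y_{n+1} = (1 + 3/5z)y_n
  so R(z) = (1 + 3/5z)/(1 − 2/5z).

Find x<0 with |R(x)|<1.
x=-0.94: |R|=0.3169
R=−1: 1+3/5x = −1+2/5x ⇒ -1/5x=2 ⇒ x=2/(-1/5)=-10.0000
Confirm numerically:
  x=-8.376: |R|=0.92534 <1
  x=-6.417: |R|=0.79909 <1
  x=-4.257: |R|=0.57503 <1
  x=-10.483: |R|=1.01860 >1
  x=-10.444: |R|=1.01715 >1
  x=-10.047: |R|=1.00187 >1
Interval (-10.0000, 0).

z* = -10.0000.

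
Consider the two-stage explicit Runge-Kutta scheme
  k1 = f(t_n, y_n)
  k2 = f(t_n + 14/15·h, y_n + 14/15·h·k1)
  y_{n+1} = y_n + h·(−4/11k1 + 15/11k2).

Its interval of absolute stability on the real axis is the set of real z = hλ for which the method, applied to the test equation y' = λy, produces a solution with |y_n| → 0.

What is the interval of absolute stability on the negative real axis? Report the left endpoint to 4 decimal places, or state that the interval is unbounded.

Test eqn y'=λy, z=hλ:
  k1=λy_n ⇒ h·k1=z·y_n;  k2=λ(1+14/15z)y_n ⇒ h·k2=z(1+14/15z)y_n
  y_{n+1}/y_n = 1 − 4/11z + 15/11z(1+14/15z) = 1 + z + 14/11z²
  Hence R(z) = 1 + z + 14/11z².

Solve |R(x)|<1 on ℝ⁻.
x=-1.26: |R|=1.7606
R=1: x+14/11x²=0 ⇒ x=−11/14=-0.7857; min R=1−1/(4·14/11)=0.8036>−1
Confirm numerically:
  x=-0.745: |R|=0.96140 <1
  x=-0.513: |R|=0.82194 <1
  x=-0.500: |R|=0.81818 <1
  x=-0.382: |R|=0.80372 <1
  x=-1.047: |R|=1.34818 >1
  x=-0.973: |R|=1.23193 >1
  x=-0.848: |R|=1.06722 >1
Stable set (-0.7857, 0).

(-0.7857, 0).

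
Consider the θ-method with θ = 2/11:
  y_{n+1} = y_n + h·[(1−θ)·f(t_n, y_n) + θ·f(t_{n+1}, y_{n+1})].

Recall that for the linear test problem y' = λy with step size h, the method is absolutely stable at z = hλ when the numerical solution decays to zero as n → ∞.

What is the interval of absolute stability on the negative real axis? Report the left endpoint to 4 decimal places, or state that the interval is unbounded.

(-3.1429, 0).

With y'=λy (z=hλ):
  y_{n+1} = y_n + z·[9/11·y_n + 2/11·y_{n+1}] ⇒ (1 − 2/11z)y_{n+1} = (1 + 9/11z)y_n
  R(z) = (1 + 9/11z)/(1 − 2/11z).

Find x<0 with |R(x)|<1.
x=-0.84: |R|=0.2713
R=−1: 1+9/11x = −1+2/11x ⇒ -7/11x=2 ⇒ x=2/(-7/11)=-3.1429
Confirm numerically:
  x=-2.556: |R|=0.74503 <1
  x=-2.313: |R|=0.62825 <1
  x=-1.960: |R|=0.44504 <1
  x=-3.593: |R|=1.17327 >1
  x=-3.392: |R|=1.09807 >1
Interval (-3.1429, 0).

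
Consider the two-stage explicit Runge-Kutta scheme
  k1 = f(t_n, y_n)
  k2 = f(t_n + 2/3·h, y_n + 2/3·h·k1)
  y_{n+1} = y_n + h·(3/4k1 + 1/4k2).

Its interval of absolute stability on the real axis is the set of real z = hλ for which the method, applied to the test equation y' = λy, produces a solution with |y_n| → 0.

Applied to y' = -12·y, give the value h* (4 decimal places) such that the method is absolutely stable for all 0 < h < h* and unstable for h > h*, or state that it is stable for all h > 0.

On y'=λy, z=hλ:
  k1=λy_n ⇒ h·k1=z·y_n;  k2=λ(1+2/3z)y_n ⇒ h·k2=z(1+2/3z)y_n
  y_{n+1}/y_n = 1 + 3/4z + 1/4z(1+2/3z) = 1 + z + 1/6z²
  R(z) = 1 + z + 1/6z².

Solve |R(x)|<1 on ℝ⁻.
x=-1.29: |R|=0.0127
R=1: x+1/6x²=0 ⇒ x=−6=-6.0000; min R=1−1/(4·1/6)=-0.5000>−1
Confirm numerically:
  x=-5.558: |R|=0.59056 <1
  x=-4.591: |R|=0.07812 <1
  x=-4.429: |R|=0.15966 <1
  x=-6.391: |R|=1.41648 >1
  x=-6.238: |R|=1.24744 >1
  x=-6.201: |R|=1.20773 >1
Stable set (-6.0000, 0).

(-6.0000,0); λ=-12 ⇒ h* = (6)/12 = 0.5000.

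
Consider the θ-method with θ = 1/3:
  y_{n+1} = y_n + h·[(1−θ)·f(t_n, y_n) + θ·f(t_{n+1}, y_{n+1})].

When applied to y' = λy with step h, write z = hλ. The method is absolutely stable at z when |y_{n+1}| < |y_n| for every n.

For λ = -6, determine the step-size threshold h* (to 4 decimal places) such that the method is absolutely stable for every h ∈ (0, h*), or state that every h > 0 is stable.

(-6.0000,0); λ=-6 ⇒ h* = (6)/6 = 1.0000.

On y'=λy, z=hλ:
  y_{n+1} = y_n + z·[2/3·y_n + 1/3·y_{n+1}] ⇒ (1 − 1/3z)y_{n+1} = (1 + 2/3z)y_n
  Hence R(z) = (1 + 2/3z)/(1 − 1/3z).

Need |R(x)|<1, x<0.
x=-0.56: |R|=0.5281
R=−1: 1+2/3x = −1+1/3x ⇒ -1/3x=2 ⇒ x=2/(-1/3)=-6.0000
Confirm numerically:
  x=-5.224: |R|=0.90564 <1
  x=-4.136: |R|=0.73879 <1
  x=-3.321: |R|=0.57617 <1
  x=-2.710: |R|=0.42382 <1
  x=-6.315: |R|=1.03382 >1
  x=-6.109: |R|=1.01197 >1
Stable set (-6.0000, 0).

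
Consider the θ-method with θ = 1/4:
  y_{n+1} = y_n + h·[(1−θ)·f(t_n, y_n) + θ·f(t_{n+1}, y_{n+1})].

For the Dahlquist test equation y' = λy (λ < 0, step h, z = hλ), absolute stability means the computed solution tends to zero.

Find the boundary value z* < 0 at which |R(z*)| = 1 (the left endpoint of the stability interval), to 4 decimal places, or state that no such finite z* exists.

left endpoint -4.0000.

On y'=λy, z=hλ:
  y_{n+1} = y_n + z·[3/4·y_n + 1/4·y_{n+1}] ⇒ (1 − 1/4z)y_{n+1} = (1 + 3/4z)y_n
  Hence R(z) = (1 + 3/4z)/(1 − 1/4z).

Solve |R(x)|<1 on ℝ⁻.
x=-0.31: |R|=0.7123
R=−1: 1+3/4x = −1+1/4x ⇒ -1/2x=2 ⇒ x=2/(-1/2)=-4.0000
Confirm numerically:
  x=-2.848: |R|=0.66355 <1
  x=-2.555: |R|=0.55912 <1
  x=-2.463: |R|=0.52437 <1
  x=-1.922: |R|=0.29821 <1
  x=-4.228: |R|=1.05542 >1
  x=-4.136: |R|=1.03343 >1
  x=-4.081: |R|=1.02005 >1
Interval (-4.0000, 0).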